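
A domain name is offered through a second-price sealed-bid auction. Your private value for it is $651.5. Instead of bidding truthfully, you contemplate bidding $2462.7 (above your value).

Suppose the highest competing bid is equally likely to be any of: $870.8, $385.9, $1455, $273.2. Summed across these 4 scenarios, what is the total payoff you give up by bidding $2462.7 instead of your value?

$1022.8

The deviation costs you only when the competing bid falls strictly between $651.5 and $2462.7; elsewhere both bids give the same outcome.
$870.8: truthful payoff $0, deviation payoff −$219.3 → loss $219.3.
$385.9: outcomes coincide → loss $0.
$1455: truthful payoff $0, deviation payoff −$803.5 → loss $803.5.
$273.2: outcomes coincide → loss $0.
Total loss = $219.3 + $803.5 = $1022.8.
Because the price is fixed by the runner-up's bid, deviating from your value can only change a good outcome into a bad one — never the reverse.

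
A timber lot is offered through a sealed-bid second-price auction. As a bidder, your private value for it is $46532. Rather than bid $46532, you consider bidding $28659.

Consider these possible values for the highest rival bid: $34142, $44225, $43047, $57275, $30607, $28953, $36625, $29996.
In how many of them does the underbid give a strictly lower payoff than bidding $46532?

The deviation hurts exactly when the highest competing bid lies strictly between $28659 and $46532 — underbidding then forfeits a profitable win.
$34142: inside the interval → strictly worse (loss $12390).
$44225: inside the interval → strictly worse (loss $2307).
$43047: inside the interval → strictly worse (loss $3485).
$57275: above both → same outcome either way.
$30607: inside the interval → strictly worse (loss $15925).
$28953: inside the interval → strictly worse (loss $17579).
$36625: inside the interval → strictly worse (loss $9907).
$29996: inside the interval → strictly worse (loss $16536).
Count: 7.

7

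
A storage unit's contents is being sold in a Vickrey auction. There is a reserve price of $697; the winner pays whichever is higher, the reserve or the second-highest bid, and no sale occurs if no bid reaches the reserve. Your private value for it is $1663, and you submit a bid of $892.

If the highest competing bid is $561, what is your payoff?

Your bid $892 is the highest and exceeds the reserve.
Price = max(second-highest bid, reserve) = max($561, $697) = $697.
Payoff = $1663 − $697 = $966.

$966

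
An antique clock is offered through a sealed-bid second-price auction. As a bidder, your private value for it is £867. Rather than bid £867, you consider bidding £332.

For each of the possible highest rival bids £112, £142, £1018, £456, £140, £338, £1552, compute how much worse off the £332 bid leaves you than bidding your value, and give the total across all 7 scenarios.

The deviation costs you only when the competing bid falls strictly between £332 and £867; elsewhere both bids give the same outcome.
£112: outcomes coincide → loss £0.
£142: outcomes coincide → loss £0.
£1018: outcomes coincide → loss £0.
£456: truthful payoff £411, deviation payoff £0 → loss £411.
£140: outcomes coincide → loss £0.
£338: truthful payoff £529, deviation payoff £0 → loss £529.
£1552: outcomes coincide → loss £0.
Total loss = £411 + £529 = £940.

£940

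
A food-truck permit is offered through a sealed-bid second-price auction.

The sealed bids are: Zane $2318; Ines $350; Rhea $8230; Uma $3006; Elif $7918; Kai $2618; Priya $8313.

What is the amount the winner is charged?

Highest bid: Priya at $8313, so Priya wins.
Second-highest bid: Rhea at $8230 — that is the price the winner pays.

$8230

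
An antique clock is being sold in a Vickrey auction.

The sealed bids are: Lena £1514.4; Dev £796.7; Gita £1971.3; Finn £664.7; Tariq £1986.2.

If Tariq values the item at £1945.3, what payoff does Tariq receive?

Highest bid: Tariq at £1986.2, so Tariq wins.
Second-highest bid: Gita at £1971.3 — that is the price the winner pays.
Tariq's payoff = value − price = £1945.3 − £1971.3 = −£26.

−£26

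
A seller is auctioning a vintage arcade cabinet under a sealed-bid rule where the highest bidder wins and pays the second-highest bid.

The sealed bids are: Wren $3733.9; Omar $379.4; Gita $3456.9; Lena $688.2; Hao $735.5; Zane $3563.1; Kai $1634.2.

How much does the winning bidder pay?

$3563.1

Highest bid: Wren at $3733.9, so Wren wins.
Second-highest bid: Zane at $3563.1 — that is the price the winner pays.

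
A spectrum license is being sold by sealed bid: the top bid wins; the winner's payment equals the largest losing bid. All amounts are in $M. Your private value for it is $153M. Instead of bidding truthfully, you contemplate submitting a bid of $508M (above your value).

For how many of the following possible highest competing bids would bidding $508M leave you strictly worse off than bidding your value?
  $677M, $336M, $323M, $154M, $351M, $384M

5

The deviation hurts exactly when the highest competing bid lies strictly between $153M and $508M — overbidding then wins at a price above your value.
$677M: above both → same outcome either way.
$336M: inside the interval → strictly worse (loss $183M).
$323M: inside the interval → strictly worse (loss $170M).
$154M: inside the interval → strictly worse (loss $1M).
$351M: inside the interval → strictly worse (loss $198M).
$384M: inside the interval → strictly worse (loss $231M).
Count: 5.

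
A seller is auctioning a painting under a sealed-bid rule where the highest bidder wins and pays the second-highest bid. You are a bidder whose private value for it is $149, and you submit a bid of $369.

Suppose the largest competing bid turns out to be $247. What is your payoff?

−$98

Your bid $369 exceeds the highest competing bid $247, so you win.
In a second-price auction the winner pays the second-highest bid, $247.
Payoff = value − price = $149 − $247 = −$98.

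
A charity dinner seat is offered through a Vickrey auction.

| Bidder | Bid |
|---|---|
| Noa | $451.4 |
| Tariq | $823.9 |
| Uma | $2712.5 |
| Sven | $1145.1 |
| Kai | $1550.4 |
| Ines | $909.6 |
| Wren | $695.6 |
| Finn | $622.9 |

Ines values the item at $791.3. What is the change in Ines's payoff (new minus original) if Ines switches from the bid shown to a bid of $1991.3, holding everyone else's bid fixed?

$0

The highest bid among the other bidders is $2712.5; Ines's bid doesn't change that.
Original bid $909.6: Ines is not highest (top rival bid is $2712.5); payoff $0.
Alternative bid $1991.3: Ines is not highest (top rival bid is $2712.5); payoff $0.
Change in payoff = $0 − ($0) = $0.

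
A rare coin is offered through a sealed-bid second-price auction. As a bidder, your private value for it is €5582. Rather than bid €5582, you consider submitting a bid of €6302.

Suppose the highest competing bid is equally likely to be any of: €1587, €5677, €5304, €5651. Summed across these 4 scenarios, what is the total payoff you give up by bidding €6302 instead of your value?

The deviation costs you only when the competing bid falls strictly between €5582 and €6302; elsewhere both bids give the same outcome.
€1587: outcomes coincide → loss €0.
€5677: truthful payoff €0, deviation payoff −€95 → loss €95.
€5304: outcomes coincide → loss €0.
€5651: truthful payoff €0, deviation payoff −€69 → loss €69.
Total loss = €95 + €69 = €164.

€164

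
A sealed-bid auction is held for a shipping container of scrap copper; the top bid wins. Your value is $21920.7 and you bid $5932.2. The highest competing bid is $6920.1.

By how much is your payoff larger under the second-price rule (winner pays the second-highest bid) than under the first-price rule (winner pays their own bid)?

Your bid $5932.2 is below $6920.1, so you lose under either rule.
Payoff is $0 in both cases; difference = $0.

$0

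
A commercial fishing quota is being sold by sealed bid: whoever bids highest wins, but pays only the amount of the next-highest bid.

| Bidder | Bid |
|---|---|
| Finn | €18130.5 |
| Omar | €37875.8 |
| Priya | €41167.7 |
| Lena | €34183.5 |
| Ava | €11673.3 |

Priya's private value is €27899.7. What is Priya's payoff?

Highest bid: Priya at €41167.7, so Priya wins.
Second-highest bid: Omar at €37875.8 — that is the price the winner pays.
Priya's payoff = value − price = €27899.7 − €37875.8 = −€9976.1.

−€9976.1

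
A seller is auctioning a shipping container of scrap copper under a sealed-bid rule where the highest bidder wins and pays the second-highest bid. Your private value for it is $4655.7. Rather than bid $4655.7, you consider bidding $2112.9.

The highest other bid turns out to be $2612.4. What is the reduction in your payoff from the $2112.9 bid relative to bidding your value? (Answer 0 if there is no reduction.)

Bidding your value $4655.7: you win (since $4655.7 > $2612.4) and pay $2612.4. Payoff $2043.3.
Bidding $2112.9: you lose. Payoff $0.
The competing bid $2612.4 lies between your shaded bid and your value, so underbidding forfeits an item you could have won at a profitable price.
Loss from deviating = $2043.3 − ($0) = $2043.3.

$2043.3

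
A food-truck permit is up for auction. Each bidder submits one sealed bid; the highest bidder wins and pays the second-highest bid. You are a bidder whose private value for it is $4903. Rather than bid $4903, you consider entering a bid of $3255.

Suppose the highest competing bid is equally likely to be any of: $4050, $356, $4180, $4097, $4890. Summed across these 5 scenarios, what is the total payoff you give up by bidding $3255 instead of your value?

$2395

The deviation costs you only when the competing bid falls strictly between $3255 and $4903; elsewhere both bids give the same outcome.
$4050: truthful payoff $853, deviation payoff $0 → loss $853.
$356: outcomes coincide → loss $0.
$4180: truthful payoff $723, deviation payoff $0 → loss $723.
$4097: truthful payoff $806, deviation payoff $0 → loss $806.
$4890: truthful payoff $13, deviation payoff $0 → loss $13.
Total loss = $853 + $723 + $806 + $13 = $2395.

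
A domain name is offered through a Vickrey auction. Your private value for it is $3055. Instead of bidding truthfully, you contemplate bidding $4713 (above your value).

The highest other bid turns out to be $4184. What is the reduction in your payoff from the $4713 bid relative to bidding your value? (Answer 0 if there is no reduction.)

Bidding your value $3055: you lose (since $3055 < $4184). Payoff $0.
Bidding $4713: you win and pay $4184. Payoff $3055 − $4184 = −$1129.
The competing bid $4184 lies between your value and your inflated bid, so overbidding wins an item priced above your value.
Loss from deviating = $0 − (−$1129) = $1129.

$1129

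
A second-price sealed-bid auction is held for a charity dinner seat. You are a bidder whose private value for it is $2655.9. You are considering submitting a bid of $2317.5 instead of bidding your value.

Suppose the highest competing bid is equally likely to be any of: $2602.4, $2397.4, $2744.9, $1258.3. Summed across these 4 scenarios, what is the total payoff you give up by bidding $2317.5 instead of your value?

The deviation costs you only when the competing bid falls strictly between $2317.5 and $2655.9; elsewhere both bids give the same outcome.
$2602.4: truthful payoff $53.5, deviation payoff $0 → loss $53.5.
$2397.4: truthful payoff $258.5, deviation payoff $0 → loss $258.5.
$2744.9: outcomes coincide → loss $0.
$1258.3: outcomes coincide → loss $0.
Total loss = $53.5 + $258.5 = $312.
Truthful bidding weakly dominates here: raising your bid can only win items priced above your value, and lowering it can only forfeit items priced below.

$312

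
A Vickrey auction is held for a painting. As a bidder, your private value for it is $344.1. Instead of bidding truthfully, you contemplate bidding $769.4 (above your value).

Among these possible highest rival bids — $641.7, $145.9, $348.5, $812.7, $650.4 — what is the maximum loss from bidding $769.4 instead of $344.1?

$641.7: truthful gives $0, deviation gives −$297.6 → loss $297.6.
$145.9: same outcome either way → loss $0.
$348.5: truthful gives $0, deviation gives −$4.4 → loss $4.4.
$812.7: same outcome either way → loss $0.
$650.4: truthful gives $0, deviation gives −$306.3 → loss $306.3.
Maximum loss: $306.3.

$306.3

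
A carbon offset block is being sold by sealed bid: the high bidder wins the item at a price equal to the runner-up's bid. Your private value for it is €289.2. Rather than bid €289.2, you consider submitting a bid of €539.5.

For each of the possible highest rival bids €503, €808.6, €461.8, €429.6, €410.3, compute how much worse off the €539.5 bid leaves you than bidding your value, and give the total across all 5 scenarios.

The deviation costs you only when the competing bid falls strictly between €289.2 and €539.5; elsewhere both bids give the same outcome.
€503: truthful payoff €0, deviation payoff −€213.8 → loss €213.8.
€808.6: outcomes coincide → loss €0.
€461.8: truthful payoff €0, deviation payoff −€172.6 → loss €172.6.
€429.6: truthful payoff €0, deviation payoff −€140.4 → loss €140.4.
€410.3: truthful payoff €0, deviation payoff −€121.1 → loss €121.1.
Total loss = €213.8 + €172.6 + €140.4 + €121.1 = €647.9.

€647.9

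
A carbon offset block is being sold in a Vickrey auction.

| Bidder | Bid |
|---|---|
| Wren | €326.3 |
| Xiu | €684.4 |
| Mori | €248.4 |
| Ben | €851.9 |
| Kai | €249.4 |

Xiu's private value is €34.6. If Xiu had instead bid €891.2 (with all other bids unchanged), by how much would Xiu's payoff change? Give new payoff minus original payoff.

−€817.3

The highest bid among the other bidders is €851.9; Xiu's bid doesn't change that.
Original bid €684.4: Xiu is not highest (top rival bid is €851.9); payoff €0.
Alternative bid €891.2: Xiu is highest, pays the top rival bid €851.9; payoff €34.6 − €851.9 = −€817.3.
Change in payoff = −€817.3 − (€0) = −€817.3.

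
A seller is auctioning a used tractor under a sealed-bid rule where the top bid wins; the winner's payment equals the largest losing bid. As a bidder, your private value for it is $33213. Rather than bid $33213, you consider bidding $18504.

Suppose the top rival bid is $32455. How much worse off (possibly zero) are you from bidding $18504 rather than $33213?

Bidding your value $33213: you win (since $33213 > $32455) and pay $32455. Payoff $758.
Bidding $18504: you lose. Payoff $0.
The competing bid $32455 lies between your shaded bid and your value, so underbidding forfeits an item you could have won at a profitable price.
Loss from deviating = $758 − ($0) = $758.

$758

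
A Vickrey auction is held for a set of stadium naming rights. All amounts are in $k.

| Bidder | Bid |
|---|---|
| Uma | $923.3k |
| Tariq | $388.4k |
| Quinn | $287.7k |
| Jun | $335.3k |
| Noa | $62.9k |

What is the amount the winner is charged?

Highest bid: Uma at $923.3k, so Uma wins.
Second-highest bid: Tariq at $388.4k — that is the price the winner pays.

$388.4k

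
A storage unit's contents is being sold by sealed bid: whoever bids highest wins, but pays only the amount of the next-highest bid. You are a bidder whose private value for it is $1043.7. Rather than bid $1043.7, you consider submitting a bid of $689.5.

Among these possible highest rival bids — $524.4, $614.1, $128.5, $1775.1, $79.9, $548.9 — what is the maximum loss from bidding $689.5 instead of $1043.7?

$524.4: same outcome either way → loss $0.
$614.1: same outcome either way → loss $0.
$128.5: same outcome either way → loss $0.
$1775.1: same outcome either way → loss $0.
$79.9: same outcome either way → loss $0.
$548.9: same outcome either way → loss $0.
Maximum loss: $0.

$0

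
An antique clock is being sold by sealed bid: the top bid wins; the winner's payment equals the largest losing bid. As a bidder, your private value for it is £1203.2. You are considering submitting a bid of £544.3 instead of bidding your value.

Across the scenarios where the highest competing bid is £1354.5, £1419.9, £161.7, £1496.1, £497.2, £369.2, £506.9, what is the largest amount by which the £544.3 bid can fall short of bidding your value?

£1354.5: same outcome either way → loss £0.
£1419.9: same outcome either way → loss £0.
£161.7: same outcome either way → loss £0.
£1496.1: same outcome either way → loss £0.
£497.2: same outcome either way → loss £0.
£369.2: same outcome either way → loss £0.
£506.9: same outcome either way → loss £0.
Maximum loss: £0.

£0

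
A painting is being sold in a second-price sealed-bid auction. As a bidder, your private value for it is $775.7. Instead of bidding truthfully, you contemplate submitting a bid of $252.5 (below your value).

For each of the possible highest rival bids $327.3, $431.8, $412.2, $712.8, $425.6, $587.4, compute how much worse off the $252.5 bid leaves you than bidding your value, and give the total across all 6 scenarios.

$1757.1

The deviation costs you only when the competing bid falls strictly between $252.5 and $775.7; elsewhere both bids give the same outcome.
$327.3: truthful payoff $448.4, deviation payoff $0 → loss $448.4.
$431.8: truthful payoff $343.9, deviation payoff $0 → loss $343.9.
$412.2: truthful payoff $363.5, deviation payoff $0 → loss $363.5.
$712.8: truthful payoff $62.9, deviation payoff $0 → loss $62.9.
$425.6: truthful payoff $350.1, deviation payoff $0 → loss $350.1.
$587.4: truthful payoff $188.3, deviation payoff $0 → loss $188.3.
Total loss = $448.4 + $343.9 + $363.5 + $62.9 + $350.1 + $188.3 = $1757.1.
Truthful bidding weakly dominates here: raising your bid can only win items priced above your value, and lowering it can only forfeit items priced below.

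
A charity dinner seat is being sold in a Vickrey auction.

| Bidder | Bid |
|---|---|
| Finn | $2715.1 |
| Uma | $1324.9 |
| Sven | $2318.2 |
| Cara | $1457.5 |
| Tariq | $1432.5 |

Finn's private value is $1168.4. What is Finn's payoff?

Highest bid: Finn at $2715.1, so Finn wins.
Second-highest bid: Sven at $2318.2 — that is the price the winner pays.
Finn's payoff = value − price = $1168.4 − $2318.2 = −$1149.8.

−$1149.8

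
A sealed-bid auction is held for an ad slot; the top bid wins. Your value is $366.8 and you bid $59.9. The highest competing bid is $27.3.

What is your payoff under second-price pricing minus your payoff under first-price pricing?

$32.6

You have the highest bid, so you win under either rule.
Second-price: pay $27.3 → payoff $339.5.
First-price: pay your own bid $59.9 → payoff $306.9.
Difference = $339.5 − ($306.9) = $32.6.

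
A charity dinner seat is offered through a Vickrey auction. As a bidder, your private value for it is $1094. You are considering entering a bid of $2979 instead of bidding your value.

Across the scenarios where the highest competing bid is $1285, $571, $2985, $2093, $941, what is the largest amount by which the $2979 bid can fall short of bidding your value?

$1285: truthful gives $0, deviation gives −$191 → loss $191.
$571: same outcome either way → loss $0.
$2985: same outcome either way → loss $0.
$2093: truthful gives $0, deviation gives −$999 → loss $999.
$941: same outcome either way → loss $0.
Maximum loss: $999.

$999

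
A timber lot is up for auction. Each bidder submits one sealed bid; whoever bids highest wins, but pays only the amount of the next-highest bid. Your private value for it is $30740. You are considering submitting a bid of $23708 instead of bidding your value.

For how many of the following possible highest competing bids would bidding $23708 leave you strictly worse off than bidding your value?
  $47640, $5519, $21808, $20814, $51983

The deviation hurts exactly when the highest competing bid lies strictly between $23708 and $30740 — underbidding then forfeits a profitable win.
$47640: above both → same outcome either way.
$5519: below both → same outcome either way.
$21808: below both → same outcome either way.
$20814: below both → same outcome either way.
$51983: above both → same outcome either way.
Count: 0.

0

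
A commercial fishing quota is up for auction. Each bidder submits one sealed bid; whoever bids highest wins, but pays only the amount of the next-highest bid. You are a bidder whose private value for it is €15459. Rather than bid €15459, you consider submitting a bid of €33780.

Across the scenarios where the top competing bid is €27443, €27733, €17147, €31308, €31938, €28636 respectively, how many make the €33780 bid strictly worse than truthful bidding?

6

The deviation hurts exactly when the highest competing bid lies strictly between €15459 and €33780 — overbidding then wins at a price above your value.
€27443: inside the interval → strictly worse (loss €11984).
€27733: inside the interval → strictly worse (loss €12274).
€17147: inside the interval → strictly worse (loss €1688).
€31308: inside the interval → strictly worse (loss €15849).
€31938: inside the interval → strictly worse (loss €16479).
€28636: inside the interval → strictly worse (loss €13177).
Count: 6.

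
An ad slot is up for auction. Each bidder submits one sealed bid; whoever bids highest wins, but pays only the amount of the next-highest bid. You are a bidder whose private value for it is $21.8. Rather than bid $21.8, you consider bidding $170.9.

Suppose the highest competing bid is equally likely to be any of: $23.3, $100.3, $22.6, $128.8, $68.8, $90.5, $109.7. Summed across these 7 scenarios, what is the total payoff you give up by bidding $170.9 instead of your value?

$391.4

The deviation costs you only when the competing bid falls strictly between $21.8 and $170.9; elsewhere both bids give the same outcome.
$23.3: truthful payoff $0, deviation payoff −$1.5 → loss $1.5.
$100.3: truthful payoff $0, deviation payoff −$78.5 → loss $78.5.
$22.6: truthful payoff $0, deviation payoff −$0.8 → loss $0.8.
$128.8: truthful payoff $0, deviation payoff −$107 → loss $107.
$68.8: truthful payoff $0, deviation payoff −$47 → loss $47.
$90.5: truthful payoff $0, deviation payoff −$68.7 → loss $68.7.
$109.7: truthful payoff $0, deviation payoff −$87.9 → loss $87.9.
Total loss = $1.5 + $78.5 + $0.8 + $107 + $47 + $68.7 + $87.9 = $391.4.
In a second-price auction your bid sets only whether you win, not what you pay, so bidding your true value is weakly dominant.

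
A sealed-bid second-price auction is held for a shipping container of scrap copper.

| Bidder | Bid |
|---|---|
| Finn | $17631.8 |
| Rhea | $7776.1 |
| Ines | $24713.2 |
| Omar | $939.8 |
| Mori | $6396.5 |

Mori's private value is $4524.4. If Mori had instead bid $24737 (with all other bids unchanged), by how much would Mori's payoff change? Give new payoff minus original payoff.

−$20188.8

The highest bid among the other bidders is $24713.2; Mori's bid doesn't change that.
Original bid $6396.5: Mori is not highest (top rival bid is $24713.2); payoff $0.
Alternative bid $24737: Mori is highest, pays the top rival bid $24713.2; payoff $4524.4 − $24713.2 = −$20188.8.
Change in payoff = −$20188.8 − ($0) = −$20188.8.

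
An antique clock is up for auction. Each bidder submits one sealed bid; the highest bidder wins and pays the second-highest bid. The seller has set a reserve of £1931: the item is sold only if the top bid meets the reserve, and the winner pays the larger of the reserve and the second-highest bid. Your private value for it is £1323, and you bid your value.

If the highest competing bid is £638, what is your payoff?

£0

Your bid £1323 is the highest bid but falls below the reserve £1931, so the item goes unsold. Payoff £0.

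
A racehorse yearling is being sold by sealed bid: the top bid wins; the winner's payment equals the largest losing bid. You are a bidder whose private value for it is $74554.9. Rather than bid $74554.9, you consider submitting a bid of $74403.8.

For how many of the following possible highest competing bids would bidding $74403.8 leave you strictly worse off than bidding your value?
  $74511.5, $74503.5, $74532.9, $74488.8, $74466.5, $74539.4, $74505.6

The deviation hurts exactly when the highest competing bid lies strictly between $74403.8 and $74554.9 — underbidding then forfeits a profitable win.
$74511.5: inside the interval → strictly worse (loss $43.4).
$74503.5: inside the interval → strictly worse (loss $51.4).
$74532.9: inside the interval → strictly worse (loss $22).
$74488.8: inside the interval → strictly worse (loss $66.1).
$74466.5: inside the interval → strictly worse (loss $88.4).
$74539.4: inside the interval → strictly worse (loss $15.5).
$74505.6: inside the interval → strictly worse (loss $49.3).
Count: 7.

7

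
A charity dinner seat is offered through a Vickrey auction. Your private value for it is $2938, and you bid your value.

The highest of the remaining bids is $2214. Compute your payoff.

Your bid $2938 exceeds the highest competing bid $2214, so you win.
In a second-price auction the winner pays the second-highest bid, $2214.
Payoff = value − price = $2938 − $2214 = $724.

$724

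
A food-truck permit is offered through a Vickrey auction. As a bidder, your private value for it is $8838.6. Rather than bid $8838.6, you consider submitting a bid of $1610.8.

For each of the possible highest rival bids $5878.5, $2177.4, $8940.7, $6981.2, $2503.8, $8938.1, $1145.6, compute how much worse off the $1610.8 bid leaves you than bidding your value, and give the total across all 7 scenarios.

The deviation costs you only when the competing bid falls strictly between $1610.8 and $8838.6; elsewhere both bids give the same outcome.
$5878.5: truthful payoff $2960.1, deviation payoff $0 → loss $2960.1.
$2177.4: truthful payoff $6661.2, deviation payoff $0 → loss $6661.2.
$8940.7: outcomes coincide → loss $0.
$6981.2: truthful payoff $1857.4, deviation payoff $0 → loss $1857.4.
$2503.8: truthful payoff $6334.8, deviation payoff $0 → loss $6334.8.
$8938.1: outcomes coincide → loss $0.
$1145.6: outcomes coincide → loss $0.
Total loss = $2960.1 + $6661.2 + $1857.4 + $6334.8 = $17813.5.

$17813.5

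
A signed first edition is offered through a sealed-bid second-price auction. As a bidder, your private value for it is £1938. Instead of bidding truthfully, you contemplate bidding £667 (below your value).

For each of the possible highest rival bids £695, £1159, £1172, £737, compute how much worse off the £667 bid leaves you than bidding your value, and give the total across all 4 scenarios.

The deviation costs you only when the competing bid falls strictly between £667 and £1938; elsewhere both bids give the same outcome.
£695: truthful payoff £1243, deviation payoff £0 → loss £1243.
£1159: truthful payoff £779, deviation payoff £0 → loss £779.
£1172: truthful payoff £766, deviation payoff £0 → loss £766.
£737: truthful payoff £1201, deviation payoff £0 → loss £1201.
Total loss = £1243 + £779 + £766 + £1201 = £3989.

£3989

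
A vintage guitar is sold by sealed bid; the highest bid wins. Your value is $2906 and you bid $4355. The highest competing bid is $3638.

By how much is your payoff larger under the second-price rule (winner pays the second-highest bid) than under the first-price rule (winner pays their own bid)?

You have the highest bid, so you win under either rule.
Second-price: pay $3638 → payoff −$732.
First-price: pay your own bid $4355 → payoff −$1449.
Difference = −$732 − (−$1449) = $717.

$717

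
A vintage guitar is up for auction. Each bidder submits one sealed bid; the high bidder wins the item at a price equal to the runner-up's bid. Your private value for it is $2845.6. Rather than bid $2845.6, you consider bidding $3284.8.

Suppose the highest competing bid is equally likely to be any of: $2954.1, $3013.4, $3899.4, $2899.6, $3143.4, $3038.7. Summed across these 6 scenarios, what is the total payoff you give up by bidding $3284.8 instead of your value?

The deviation costs you only when the competing bid falls strictly between $2845.6 and $3284.8; elsewhere both bids give the same outcome.
$2954.1: truthful payoff $0, deviation payoff −$108.5 → loss $108.5.
$3013.4: truthful payoff $0, deviation payoff −$167.8 → loss $167.8.
$3899.4: outcomes coincide → loss $0.
$2899.6: truthful payoff $0, deviation payoff −$54 → loss $54.
$3143.4: truthful payoff $0, deviation payoff −$297.8 → loss $297.8.
$3038.7: truthful payoff $0, deviation payoff −$193.1 → loss $193.1.
Total loss = $108.5 + $167.8 + $54 + $297.8 + $193.1 = $821.2.

$821.2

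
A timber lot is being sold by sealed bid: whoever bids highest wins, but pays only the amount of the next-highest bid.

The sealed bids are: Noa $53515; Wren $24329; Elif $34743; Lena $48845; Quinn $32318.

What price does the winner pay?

Highest bid: Noa at $53515, so Noa wins.
Second-highest bid: Lena at $48845 — that is the price the winner pays.

$48845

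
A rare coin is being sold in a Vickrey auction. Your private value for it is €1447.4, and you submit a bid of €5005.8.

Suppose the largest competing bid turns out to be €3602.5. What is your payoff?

Your bid €5005.8 exceeds the highest competing bid €3602.5, so you win.
In a second-price auction the winner pays the second-highest bid, €3602.5.
Payoff = value − price = €1447.4 − €3602.5 = −€2155.1.

−€2155.1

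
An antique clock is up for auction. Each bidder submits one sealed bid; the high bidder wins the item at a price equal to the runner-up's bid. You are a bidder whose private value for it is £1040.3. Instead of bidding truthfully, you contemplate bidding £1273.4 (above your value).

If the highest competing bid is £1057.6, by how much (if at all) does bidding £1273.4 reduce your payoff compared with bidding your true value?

£17.3

Bidding your value £1040.3: you lose (since £1040.3 < £1057.6). Payoff £0.
Bidding £1273.4: you win and pay £1057.6. Payoff £1040.3 − £1057.6 = −£17.3.
The competing bid £1057.6 lies between your value and your inflated bid, so overbidding wins an item priced above your value.
Loss from deviating = £0 − (−£17.3) = £17.3.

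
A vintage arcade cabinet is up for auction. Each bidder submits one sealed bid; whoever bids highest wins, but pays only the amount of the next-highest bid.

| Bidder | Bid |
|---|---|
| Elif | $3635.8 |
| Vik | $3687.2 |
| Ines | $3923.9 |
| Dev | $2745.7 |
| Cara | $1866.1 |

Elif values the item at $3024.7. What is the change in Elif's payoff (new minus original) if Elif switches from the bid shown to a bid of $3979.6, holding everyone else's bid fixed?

The highest bid among the other bidders is $3923.9; Elif's bid doesn't change that.
Original bid $3635.8: Elif is not highest (top rival bid is $3923.9); payoff $0.
Alternative bid $3979.6: Elif is highest, pays the top rival bid $3923.9; payoff $3024.7 − $3923.9 = −$899.2.
Change in payoff = −$899.2 − ($0) = −$899.2.

−$899.2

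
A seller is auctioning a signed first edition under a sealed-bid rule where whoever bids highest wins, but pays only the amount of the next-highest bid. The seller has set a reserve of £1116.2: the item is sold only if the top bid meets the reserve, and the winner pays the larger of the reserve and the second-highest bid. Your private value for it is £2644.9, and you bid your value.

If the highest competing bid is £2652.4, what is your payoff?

£0

Your bid £2644.9 is below the highest competing bid £2652.4, so you lose. Payoff £0.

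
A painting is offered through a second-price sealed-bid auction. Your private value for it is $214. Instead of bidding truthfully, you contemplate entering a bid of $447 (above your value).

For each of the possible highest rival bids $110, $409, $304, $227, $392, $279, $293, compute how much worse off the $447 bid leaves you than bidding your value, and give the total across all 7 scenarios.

The deviation costs you only when the competing bid falls strictly between $214 and $447; elsewhere both bids give the same outcome.
$110: outcomes coincide → loss $0.
$409: truthful payoff $0, deviation payoff −$195 → loss $195.
$304: truthful payoff $0, deviation payoff −$90 → loss $90.
$227: truthful payoff $0, deviation payoff −$13 → loss $13.
$392: truthful payoff $0, deviation payoff −$178 → loss $178.
$279: truthful payoff $0, deviation payoff −$65 → loss $65.
$293: truthful payoff $0, deviation payoff −$79 → loss $79.
Total loss = $195 + $90 + $13 + $178 + $65 + $79 = $620.

$620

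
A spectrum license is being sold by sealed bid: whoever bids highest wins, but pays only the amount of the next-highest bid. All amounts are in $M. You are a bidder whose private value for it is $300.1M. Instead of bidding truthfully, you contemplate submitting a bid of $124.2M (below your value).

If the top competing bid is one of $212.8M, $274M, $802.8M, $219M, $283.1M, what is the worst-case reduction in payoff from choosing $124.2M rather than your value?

$87.3M

$212.8M: truthful gives $87.3M, deviation gives $0M → loss $87.3M.
$274M: truthful gives $26.1M, deviation gives $0M → loss $26.1M.
$802.8M: same outcome either way → loss $0M.
$219M: truthful gives $81.1M, deviation gives $0M → loss $81.1M.
$283.1M: truthful gives $17M, deviation gives $0M → loss $17M.
Maximum loss: $87.3M.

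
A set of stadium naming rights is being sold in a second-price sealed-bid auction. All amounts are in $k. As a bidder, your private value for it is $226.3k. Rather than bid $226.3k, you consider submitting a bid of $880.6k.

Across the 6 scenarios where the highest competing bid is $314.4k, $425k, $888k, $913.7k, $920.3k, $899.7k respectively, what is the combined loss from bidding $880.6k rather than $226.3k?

The deviation costs you only when the competing bid falls strictly between $226.3k and $880.6k; elsewhere both bids give the same outcome.
$314.4k: truthful payoff $0k, deviation payoff −$88.1k → loss $88.1k.
$425k: truthful payoff $0k, deviation payoff −$198.7k → loss $198.7k.
$888k: outcomes coincide → loss $0k.
$913.7k: outcomes coincide → loss $0k.
$920.3k: outcomes coincide → loss $0k.
$899.7k: outcomes coincide → loss $0k.
Total loss = $88.1k + $198.7k = $286.8k.

$286.8k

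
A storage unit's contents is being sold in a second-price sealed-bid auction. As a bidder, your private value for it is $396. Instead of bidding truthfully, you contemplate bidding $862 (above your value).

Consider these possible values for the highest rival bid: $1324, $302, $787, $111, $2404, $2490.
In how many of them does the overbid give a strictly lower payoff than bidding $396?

1

The deviation hurts exactly when the highest competing bid lies strictly between $396 and $862 — overbidding then wins at a price above your value.
$1324: above both → same outcome either way.
$302: below both → same outcome either way.
$787: inside the interval → strictly worse (loss $391).
$111: below both → same outcome either way.
$2404: above both → same outcome either way.
$2490: above both → same outcome either way.
Count: 1.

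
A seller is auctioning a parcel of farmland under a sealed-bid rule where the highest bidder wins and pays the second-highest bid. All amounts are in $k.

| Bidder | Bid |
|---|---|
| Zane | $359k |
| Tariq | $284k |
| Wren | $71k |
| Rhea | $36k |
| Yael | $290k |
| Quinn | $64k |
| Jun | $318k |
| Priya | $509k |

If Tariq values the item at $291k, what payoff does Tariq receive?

$0k

Highest bid: Priya at $509k, so Priya wins.
Second-highest bid: Zane at $359k — that is the price the winner pays.
Tariq did not win, so Tariq pays nothing and receives nothing: payoff $0k.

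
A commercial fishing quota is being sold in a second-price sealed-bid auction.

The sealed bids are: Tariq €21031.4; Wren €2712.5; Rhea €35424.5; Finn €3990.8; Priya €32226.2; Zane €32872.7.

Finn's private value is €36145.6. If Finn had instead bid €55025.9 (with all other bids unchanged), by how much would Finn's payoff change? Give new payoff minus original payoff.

€721.1

The highest bid among the other bidders is €35424.5; Finn's bid doesn't change that.
Original bid €3990.8: Finn is not highest (top rival bid is €35424.5); payoff €0.
Alternative bid €55025.9: Finn is highest, pays the top rival bid €35424.5; payoff €36145.6 − €35424.5 = €721.1.
Change in payoff = €721.1 − (€0) = €721.1.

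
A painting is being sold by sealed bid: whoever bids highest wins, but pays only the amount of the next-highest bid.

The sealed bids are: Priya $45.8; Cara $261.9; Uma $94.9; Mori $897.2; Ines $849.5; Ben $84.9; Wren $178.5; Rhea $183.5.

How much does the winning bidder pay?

$849.5

Highest bid: Mori at $897.2, so Mori wins.
Second-highest bid: Ines at $849.5 — that is the price the winner pays.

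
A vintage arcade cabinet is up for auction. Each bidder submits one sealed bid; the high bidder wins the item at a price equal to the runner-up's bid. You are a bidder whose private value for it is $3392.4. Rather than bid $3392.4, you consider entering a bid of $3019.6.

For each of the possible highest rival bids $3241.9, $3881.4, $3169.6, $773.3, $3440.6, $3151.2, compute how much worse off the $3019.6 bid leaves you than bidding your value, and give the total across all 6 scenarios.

The deviation costs you only when the competing bid falls strictly between $3019.6 and $3392.4; elsewhere both bids give the same outcome.
$3241.9: truthful payoff $150.5, deviation payoff $0 → loss $150.5.
$3881.4: outcomes coincide → loss $0.
$3169.6: truthful payoff $222.8, deviation payoff $0 → loss $222.8.
$773.3: outcomes coincide → loss $0.
$3440.6: outcomes coincide → loss $0.
$3151.2: truthful payoff $241.2, deviation payoff $0 → loss $241.2.
Total loss = $150.5 + $222.8 + $241.2 = $614.5.
Because the price is fixed by the runner-up's bid, deviating from your value can only change a good outcome into a bad one — never the reverse.

$614.5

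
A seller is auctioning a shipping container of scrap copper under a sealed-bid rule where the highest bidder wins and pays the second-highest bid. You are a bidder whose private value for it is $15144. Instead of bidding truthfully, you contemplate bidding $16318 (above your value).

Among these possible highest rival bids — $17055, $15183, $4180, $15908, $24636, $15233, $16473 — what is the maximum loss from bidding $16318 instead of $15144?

$17055: same outcome either way → loss $0.
$15183: truthful gives $0, deviation gives −$39 → loss $39.
$4180: same outcome either way → loss $0.
$15908: truthful gives $0, deviation gives −$764 → loss $764.
$24636: same outcome either way → loss $0.
$15233: truthful gives $0, deviation gives −$89 → loss $89.
$16473: same outcome either way → loss $0.
Maximum loss: $764.

$764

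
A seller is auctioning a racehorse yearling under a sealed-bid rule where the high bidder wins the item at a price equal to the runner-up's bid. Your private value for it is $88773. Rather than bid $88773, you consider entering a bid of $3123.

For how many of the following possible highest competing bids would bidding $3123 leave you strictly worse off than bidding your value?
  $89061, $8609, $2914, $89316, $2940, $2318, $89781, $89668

The deviation hurts exactly when the highest competing bid lies strictly between $3123 and $88773 — underbidding then forfeits a profitable win.
$89061: above both → same outcome either way.
$8609: inside the interval → strictly worse (loss $80164).
$2914: below both → same outcome either way.
$89316: above both → same outcome either way.
$2940: below both → same outcome either way.
$2318: below both → same outcome either way.
$89781: above both → same outcome either way.
$89668: above both → same outcome either way.
Count: 1.

1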